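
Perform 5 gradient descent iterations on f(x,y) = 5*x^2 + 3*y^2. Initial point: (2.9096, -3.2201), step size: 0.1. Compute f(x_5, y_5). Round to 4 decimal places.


Gradient descent on f(x,y) = 5*x^2 + 3*y^2.
Starting point: (2.9096, -3.2201), alpha = 0.1
Step 1: grad_x = 2*5*2.9096 = 29.096, grad_y = 2*3*-3.2201 = -19.3206
  x_1 = 2.9096 - 0.1*29.096 = -0.0
  y_1 = -3.2201 - 0.1*-19.3206 = -1.288
Step 2: grad_x = 2*5*-0.0 = -0.0, grad_y = 2*3*-1.288 = -7.7282
  x_2 = -0.0 - 0.1*-0.0 = 0.0
  y_2 = -1.288 - 0.1*-7.7282 = -0.5152
Step 3: grad_x = 2*5*0.0 = 0.0, grad_y = 2*3*-0.5152 = -3.0913
  x_3 = 0.0 - 0.1*0.0 = 0.0
  y_3 = -0.5152 - 0.1*-3.0913 = -0.2061
Step 4: grad_x = 2*5*0.0 = 0.0, grad_y = 2*3*-0.2061 = -1.2365
  x_4 = 0.0 - 0.1*0.0 = 0.0
  y_4 = -0.2061 - 0.1*-1.2365 = -0.0824
Step 5: grad_x = 2*5*0.0 = 0.0, grad_y = 2*3*-0.0824 = -0.4946
  x_5 = 0.0 - 0.1*0.0 = 0.0
  y_5 = -0.0824 - 0.1*-0.4946 = -0.033
f(0.0, -0.033) = 5*0.0^2 + 3*(-0.033)^2 = 0.0033


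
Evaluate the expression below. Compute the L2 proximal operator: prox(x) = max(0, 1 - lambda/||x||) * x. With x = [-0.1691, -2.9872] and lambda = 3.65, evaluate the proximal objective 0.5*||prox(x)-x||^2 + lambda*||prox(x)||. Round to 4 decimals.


Step 1: Compute ||x||.
||x|| = 2.992
Step 2: Compute scaling factor.
scale = max(0, 1 - 3.65/2.992) = 0.0
Step 3: prox(x) = [-0.0, -0.0]
||prox(x)|| = 0.0
Step 4: Proximal objective.
0.5*||prox-x||^2 = 4.476
lambda*||prox|| = 0.0
Total = 4.476


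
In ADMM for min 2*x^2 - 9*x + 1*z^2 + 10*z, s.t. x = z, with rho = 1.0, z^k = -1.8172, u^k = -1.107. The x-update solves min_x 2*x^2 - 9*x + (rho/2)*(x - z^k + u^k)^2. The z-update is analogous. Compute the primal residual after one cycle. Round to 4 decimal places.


ADMM iteration with rho = 1.0, z^k = -1.8172, u^k = -1.107
Step 1: x-update.
Minimize 2*x^2 - 9*x + (1.0/2)*(x + 1.8172 - 1.107)^2
FOC: (2*2 + 1.0)*x = 9 + 1.0*(-1.8172 + 1.107)
x^{k+1} = 1.658
Step 2: z-update.
Minimize 1*z^2 + 10*z + (1.0/2)*(1.658 - z - 1.107)^2
FOC: (2*1 + 1.0)*z = -10 + 1.0*(1.658 - 1.107)
z^{k+1} = -3.1497
Step 3: u-update.
u^{k+1} = -1.107 + 1.658 + 3.1497 = 3.7006
Step 4: Primal residual = |1.658 + 3.1497| = 4.8076


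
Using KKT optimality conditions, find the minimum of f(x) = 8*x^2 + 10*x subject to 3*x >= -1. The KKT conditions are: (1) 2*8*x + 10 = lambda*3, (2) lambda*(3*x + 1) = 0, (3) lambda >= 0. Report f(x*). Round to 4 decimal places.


Step 1: Try lambda = 0 (constraint inactive).
x_unc = -10/(2*8) = -0.625
Check: 3*-0.625 = -1.875 < -1 -- violated!
Step 2: Constraint must be active: 3*x = -1
x* = -1/3 = -0.3333 (rounded; the exact value -1/3 is used below)
lambda = (2*8*(-1/3) + 10)/3 = 1.5556
Step 3: Compute optimal value.
f(x*) = 8*(-1/3)^2 + 10*(-1/3) = -2.4444


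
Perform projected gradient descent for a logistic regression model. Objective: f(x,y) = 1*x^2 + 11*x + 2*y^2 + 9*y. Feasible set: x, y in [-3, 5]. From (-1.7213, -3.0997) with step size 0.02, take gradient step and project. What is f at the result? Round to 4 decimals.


Step 1: Compute gradient at (-1.7213, -3.0997).
grad_x = 2*1*-1.7213 + 11 = 7.5574
grad_y = 2*2*-3.0997 + 9 = -3.3988
Step 2: Gradient step.
x_raw = -1.7213 - 0.02*7.5574 = -1.8724
y_raw = -3.0997 - 0.02*-3.3988 = -3.0317
Step 3: Project onto [-3, 5].
x_proj = clip(-1.8724) = -1.8724
y_proj = clip(-3.0317) = -3.0
Step 4: Evaluate f.
f(-1.8724, -3.0) = -26.0909


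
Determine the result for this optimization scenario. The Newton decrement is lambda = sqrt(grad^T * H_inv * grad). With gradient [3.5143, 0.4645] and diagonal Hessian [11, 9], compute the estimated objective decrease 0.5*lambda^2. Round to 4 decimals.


Step 1: H is diagonal, so H^(-1) * g = [0.3195, 0.0516].
Step 2: g^T H^(-1) g = sum_i g_i^2 / H_ii
  = (3.5143)^2/11 + (0.4645)^2/9
  = 1.1228 + 0.024 = 1.1467
Step 3: Objective decrease = 0.5 * g^T H^(-1) g = 0.5734


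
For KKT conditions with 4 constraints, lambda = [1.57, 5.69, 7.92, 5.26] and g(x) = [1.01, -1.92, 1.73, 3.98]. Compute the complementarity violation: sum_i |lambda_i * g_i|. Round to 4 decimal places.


KKT complementary slackness check:
lambda_1 * g_1 = 1.57 * 1.01 = 1.5857
lambda_2 * g_2 = 5.69 * -1.92 = -10.9248
lambda_3 * g_3 = 7.92 * 1.73 = 13.7016
lambda_4 * g_4 = 5.26 * 3.98 = 20.9348
Total violation = 1.5857 + 10.9248 + 13.7016 + 20.9348 = 47.1469


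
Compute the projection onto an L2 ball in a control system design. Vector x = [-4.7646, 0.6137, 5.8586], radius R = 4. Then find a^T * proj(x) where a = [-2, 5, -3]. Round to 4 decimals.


Step 1: Compute ||x|| (intermediates to 6 decimals).
||x|| = sqrt((-4.7646)^2 + 0.6137^2 + 5.8586^2) = 7.57636
Step 2: Project.
Since ||x|| > R, scale = R/||x|| = 4/7.57636 = 0.527958, proj(x) = scale * x
proj(x) = [-2.515509, 0.324008, 3.093095]
Step 3: Dot product.
a^T * proj(x) = -2*(-2.515509) + 5*0.324008 - 3*3.093095 = -2.6282


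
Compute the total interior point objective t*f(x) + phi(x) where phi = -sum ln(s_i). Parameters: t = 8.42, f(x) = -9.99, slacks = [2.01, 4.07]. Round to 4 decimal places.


Step 1: Compute log-barrier.
ln values: [0.6981, 1.4036]
phi = -(0.6981 + 1.4036) = -2.1018
Step 2: Compute augmented objective.
t*f(x) = 8.42*-9.99 = -84.1158
Total = -84.1158 - 2.1018 = -86.2176


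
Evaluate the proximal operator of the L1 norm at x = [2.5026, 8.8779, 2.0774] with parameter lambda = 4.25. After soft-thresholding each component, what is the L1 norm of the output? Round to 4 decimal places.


Soft-thresholding with lambda = 4.25:
prox(2.5026) = sign(2.5026)*max(|2.5026| - 4.25, 0) = 0.0
prox(8.8779) = sign(8.8779)*max(|8.8779| - 4.25, 0) = 4.6279
prox(2.0774) = sign(2.0774)*max(|2.0774| - 4.25, 0) = 0.0
prox(x) = [0.0, 4.6279, 0.0]
||prox(x)||_1 = 0.0 + 4.6279 + 0.0 = 4.6279


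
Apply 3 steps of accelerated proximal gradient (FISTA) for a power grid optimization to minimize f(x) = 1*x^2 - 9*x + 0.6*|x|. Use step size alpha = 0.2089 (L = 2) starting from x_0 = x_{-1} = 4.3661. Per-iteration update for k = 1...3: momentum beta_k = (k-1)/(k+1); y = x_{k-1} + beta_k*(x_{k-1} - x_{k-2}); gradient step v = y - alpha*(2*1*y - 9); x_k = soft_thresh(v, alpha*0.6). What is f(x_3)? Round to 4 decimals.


FISTA on f(x) = 1*x^2 - 9*x + 0.6*|x|
L = 2, alpha = 0.2089
Iteration 1: beta = 0.0, y = 4.3661 + 0.0*(4.3661 - 4.3661) = 4.3661
  grad(y) = -0.2678, v = y - alpha*grad = 4.422
  prox(v) = soft_thresh(4.422, 0.1253) = 4.2967
Iteration 2: beta = 0.3333, y = 4.2967 + 0.3333*(4.2967 - 4.3661) = 4.2736
  grad(y) = -0.4529, v = y - alpha*grad = 4.3682
  prox(v) = soft_thresh(4.3682, 0.1253) = 4.2428
Iteration 3: beta = 0.5, y = 4.2428 + 0.5*(4.2428 - 4.2967) = 4.2159
  grad(y) = -0.5682, v = y - alpha*grad = 4.3346
  prox(v) = soft_thresh(4.3346, 0.1253) = 4.2093
f(x_3) = 1*4.2093^2 - 9*4.2093 + 0.6*|4.2093| = -17.6399


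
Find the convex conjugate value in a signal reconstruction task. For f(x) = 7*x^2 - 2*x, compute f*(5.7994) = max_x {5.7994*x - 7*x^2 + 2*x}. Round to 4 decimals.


f*(y) = sup_x {y*x - a*x^2 - b*x} = sup_x {(y-b)*x - a*x^2}
FOC: (y - b) - 2a*x = 0 => x* = (y - b)/(2a)
x* = (5.7994 + 2)/(2*7) = 0.5571
f*(5.7994) = (y-b)^2/(4a) = (5.7994 + 2)^2/(4*7)
= 60.8306/28 = 2.1725


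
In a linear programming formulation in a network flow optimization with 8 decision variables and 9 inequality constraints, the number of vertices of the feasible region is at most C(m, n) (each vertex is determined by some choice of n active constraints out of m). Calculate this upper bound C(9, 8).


Each vertex corresponds to some choice of n active constraints out of m, so the number of vertices is at most C(m, n) = m! / (n!(m-n)!).
m = 9, n = 8
Numerator: 9 * 8 * 7 * 6 * 5 * 4 * 3 * 2
Denominator: 8! = 40320
C(9, 8) = 9


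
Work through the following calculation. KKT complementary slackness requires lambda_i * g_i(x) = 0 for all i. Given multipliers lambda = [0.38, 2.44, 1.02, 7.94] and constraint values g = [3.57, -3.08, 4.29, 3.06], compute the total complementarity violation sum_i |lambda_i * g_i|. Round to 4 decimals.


KKT complementary slackness check:
lambda_1 * g_1 = 0.38 * 3.57 = 1.3566
lambda_2 * g_2 = 2.44 * -3.08 = -7.5152
lambda_3 * g_3 = 1.02 * 4.29 = 4.3758
lambda_4 * g_4 = 7.94 * 3.06 = 24.2964
Total violation = 1.3566 + 7.5152 + 4.3758 + 24.2964 = 37.544


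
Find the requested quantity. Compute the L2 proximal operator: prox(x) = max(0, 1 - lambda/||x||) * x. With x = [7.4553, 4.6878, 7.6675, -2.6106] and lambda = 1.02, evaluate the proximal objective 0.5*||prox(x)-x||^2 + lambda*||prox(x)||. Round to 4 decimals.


Step 1: Compute ||x||.
||x|| = 11.9651
Step 2: Compute scaling factor.
scale = max(0, 1 - 1.02/11.9651) = 0.9148
Step 3: prox(x) = [6.8197, 4.2882, 7.0139, -2.3881]
||prox(x)|| = 10.9451
Step 4: Proximal objective.
0.5*||prox-x||^2 = 0.5202
lambda*||prox|| = 11.164
Total = 11.6842


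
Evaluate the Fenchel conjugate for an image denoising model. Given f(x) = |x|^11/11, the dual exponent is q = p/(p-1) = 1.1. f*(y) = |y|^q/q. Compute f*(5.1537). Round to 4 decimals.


The conjugate exponent q satisfies 1/p + 1/q = 1.
p = 11, so q = 11/(11 - 1) = 1.1
|y|^q = 5.1537^1.1 = 6.072
f*(5.1537) = 6.072 / 1.1 = 5.52


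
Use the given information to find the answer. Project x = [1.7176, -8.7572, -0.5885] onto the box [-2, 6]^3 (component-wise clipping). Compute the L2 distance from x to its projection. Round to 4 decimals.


Project each component onto [-2, 6].
clip(1.7176) = 1.7176, clip(-8.7572) = -2.0, clip(-0.5885) = -0.5885
Projection = [1.7176, -2.0, -0.5885]
Squared diffs: [0.0, 45.6598, 0.0]
Distance = sqrt(45.6598) = 6.7572


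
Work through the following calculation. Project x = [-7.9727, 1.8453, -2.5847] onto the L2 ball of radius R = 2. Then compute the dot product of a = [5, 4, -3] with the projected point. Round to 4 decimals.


Step 1: Compute ||x|| (intermediates to 6 decimals).
||x|| = sqrt((-7.9727)^2 + 1.8453^2 + (-2.5847)^2) = 8.581943
Step 2: Project.
Since ||x|| > R, scale = R/||x|| = 2/8.581943 = 0.233047, proj(x) = scale * x
proj(x) = [-1.858014, 0.430042, -0.602357]
Step 3: Dot product.
a^T * proj(x) = 5*(-1.858014) + 4*0.430042 - 3*(-0.602357) = -5.7628


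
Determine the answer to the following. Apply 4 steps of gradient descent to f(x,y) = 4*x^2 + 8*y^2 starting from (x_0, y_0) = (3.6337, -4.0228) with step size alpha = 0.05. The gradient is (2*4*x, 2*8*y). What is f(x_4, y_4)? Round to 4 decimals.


Gradient descent on f(x,y) = 4*x^2 + 8*y^2.
Starting point: (3.6337, -4.0228), alpha = 0.05
Step 1: grad_x = 2*4*3.6337 = 29.0696, grad_y = 2*8*-4.0228 = -64.3648
  x_1 = 3.6337 - 0.05*29.0696 = 2.1802
  y_1 = -4.0228 - 0.05*-64.3648 = -0.8046
Step 2: grad_x = 2*4*2.1802 = 17.4418, grad_y = 2*8*-0.8046 = -12.873
  x_2 = 2.1802 - 0.05*17.4418 = 1.3081
  y_2 = -0.8046 - 0.05*-12.873 = -0.1609
Step 3: grad_x = 2*4*1.3081 = 10.4651, grad_y = 2*8*-0.1609 = -2.5746
  x_3 = 1.3081 - 0.05*10.4651 = 0.7849
  y_3 = -0.1609 - 0.05*-2.5746 = -0.0322
Step 4: grad_x = 2*4*0.7849 = 6.279, grad_y = 2*8*-0.0322 = -0.5149
  x_4 = 0.7849 - 0.05*6.279 = 0.4709
  y_4 = -0.0322 - 0.05*-0.5149 = -0.0064
f(0.4709, -0.0064) = 4*0.4709^2 + 8*(-0.0064)^2 = 0.8874


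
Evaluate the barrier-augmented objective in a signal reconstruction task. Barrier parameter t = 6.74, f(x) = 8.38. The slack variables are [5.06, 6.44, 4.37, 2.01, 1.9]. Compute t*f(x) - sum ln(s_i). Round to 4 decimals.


Step 1: Compute log-barrier.
ln values: [1.6214, 1.8625, 1.4748, 0.6981, 0.6419]
phi = -(1.6214 + 1.8625 + 1.4748 + 0.6981 + 0.6419) = -6.2986
Step 2: Compute augmented objective.
t*f(x) = 6.74*8.38 = 56.4812
Total = 56.4812 - 6.2986 = 50.1826


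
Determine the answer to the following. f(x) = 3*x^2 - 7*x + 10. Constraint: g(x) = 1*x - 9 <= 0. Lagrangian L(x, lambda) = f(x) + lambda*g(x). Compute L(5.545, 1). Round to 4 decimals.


Step 1: Evaluate f(x).
f(5.545) = 3*5.545^2 - 7*5.545 + 10 = 63.4261
Step 2: Evaluate g(x).
g(5.545) = 1*5.545 - 9 = -3.455
Step 3: Compute Lagrangian.
L = 63.4261 + 1*-3.455 = 59.9711


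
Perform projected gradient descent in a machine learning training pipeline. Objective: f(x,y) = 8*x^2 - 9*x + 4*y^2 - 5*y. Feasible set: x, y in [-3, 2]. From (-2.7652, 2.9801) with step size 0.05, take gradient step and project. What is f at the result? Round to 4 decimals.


Step 1: Compute gradient at (-2.7652, 2.9801).
grad_x = 2*8*-2.7652 - 9 = -53.2432
grad_y = 2*4*2.9801 - 5 = 18.8408
Step 2: Gradient step.
x_raw = -2.7652 - 0.05*-53.2432 = -0.103
y_raw = 2.9801 - 0.05*18.8408 = 2.0381
Step 3: Project onto [-3, 2].
x_proj = clip(-0.103) = -0.103
y_proj = clip(2.0381) = 2.0
Step 4: Evaluate f.
f(-0.103, 2.0) = 7.0123


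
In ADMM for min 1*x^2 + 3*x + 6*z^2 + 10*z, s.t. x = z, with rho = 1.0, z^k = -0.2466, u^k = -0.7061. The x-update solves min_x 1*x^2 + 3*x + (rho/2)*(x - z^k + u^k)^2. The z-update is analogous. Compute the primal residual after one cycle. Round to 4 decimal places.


ADMM iteration with rho = 1.0, z^k = -0.2466, u^k = -0.7061
Step 1: x-update.
Minimize 1*x^2 + 3*x + (1.0/2)*(x + 0.2466 - 0.7061)^2
FOC: (2*1 + 1.0)*x = -3 + 1.0*(-0.2466 + 0.7061)
x^{k+1} = -0.8468
Step 2: z-update.
Minimize 6*z^2 + 10*z + (1.0/2)*(-0.8468 - z - 0.7061)^2
FOC: (2*6 + 1.0)*z = -10 + 1.0*(-0.8468 - 0.7061)
z^{k+1} = -0.8887
Step 3: u-update.
u^{k+1} = -0.7061 - 0.8468 + 0.8887 = -0.6642
Step 4: Primal residual = |-0.8468 + 0.8887| = 0.0419


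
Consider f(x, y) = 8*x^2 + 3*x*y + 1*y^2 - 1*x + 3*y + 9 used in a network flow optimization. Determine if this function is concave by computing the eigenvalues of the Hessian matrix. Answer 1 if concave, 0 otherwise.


The Hessian of f(x,y) = 8*x^2 + 3*x*y + 1*y^2 - 1*x + 3*y + 9 is:
H = [[16, 3], [3, 2]]
Trace = 16 + 2 = 18
Determinant = 16*2 - (3)^2 = 23
Discriminant = (18)^2 - 4*23 = 232.0
Eigenvalues: lambda_1 = 1.3842, lambda_2 = 16.6158
The function is not concave.

0


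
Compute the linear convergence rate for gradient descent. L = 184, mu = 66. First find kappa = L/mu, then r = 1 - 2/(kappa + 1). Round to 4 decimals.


Step 1: Compute the condition number.
kappa = L/mu = 184/66 = 2.7879
Step 2: Compute the convergence rate.
r = 1 - 2/(kappa + 1) = 1 - 2*mu/(L + mu) = (L - mu)/(L + mu) = 118/250 = 0.472


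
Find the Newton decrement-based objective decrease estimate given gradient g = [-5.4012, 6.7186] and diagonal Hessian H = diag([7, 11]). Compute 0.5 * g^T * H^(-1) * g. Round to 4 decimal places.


Step 1: H is diagonal, so H^(-1) * g = [-0.7716, 0.6108].
Step 2: g^T H^(-1) g = sum_i g_i^2 / H_ii
  = (-5.4012)^2/7 + (6.7186)^2/11
  = 4.1676 + 4.1036 = 8.2712
Step 3: Objective decrease = 0.5 * g^T H^(-1) g = 4.1356


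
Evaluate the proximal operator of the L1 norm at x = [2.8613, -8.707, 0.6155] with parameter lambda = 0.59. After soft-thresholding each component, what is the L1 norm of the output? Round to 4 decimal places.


Soft-thresholding with lambda = 0.59:
prox(2.8613) = sign(2.8613)*max(|2.8613| - 0.59, 0) = 2.2713
prox(-8.707) = sign(-8.707)*max(|-8.707| - 0.59, 0) = -8.117
prox(0.6155) = sign(0.6155)*max(|0.6155| - 0.59, 0) = 0.0255
prox(x) = [2.2713, -8.117, 0.0255]
||prox(x)||_1 = 2.2713 + 8.117 + 0.0255 = 10.4138


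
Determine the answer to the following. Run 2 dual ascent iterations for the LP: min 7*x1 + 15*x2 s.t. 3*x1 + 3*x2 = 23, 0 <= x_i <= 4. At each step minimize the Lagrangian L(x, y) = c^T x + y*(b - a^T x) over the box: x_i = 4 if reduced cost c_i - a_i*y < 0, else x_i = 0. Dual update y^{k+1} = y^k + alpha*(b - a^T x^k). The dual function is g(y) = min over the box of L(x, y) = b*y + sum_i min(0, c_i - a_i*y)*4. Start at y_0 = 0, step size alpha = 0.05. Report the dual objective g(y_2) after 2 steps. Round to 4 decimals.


Dual ascent for LP: min 7*x1 + 15*x2, 3*x1 + 3*x2 = 23, 0 <= x_i <= 4
Step 1: y^k = 0.0, reduced costs: (7.0, 15.0)
  x^k = (0.0, 0.0), subgradient = b - a^T x = 23.0
  y^{k+1} = 0.0 + 0.05*23.0 = 1.15
Step 2: y^k = 1.15, reduced costs: (3.55, 11.55)
  x^k = (0.0, 0.0), subgradient = b - a^T x = 23.0
  y^{k+1} = 1.15 + 0.05*23.0 = 2.3
Dual objective at y_2 = 2.3: reduced costs (0.1, 8.1), box minimizer x = (0.0, 0.0)
g(y_2) = b*y + (c1 - a1*y)*x1 + (c2 - a2*y)*x2 = 23*2.3 + 0.1*0.0 + 8.1*0.0 = 52.9 + 0.0 + 0.0 = 52.9


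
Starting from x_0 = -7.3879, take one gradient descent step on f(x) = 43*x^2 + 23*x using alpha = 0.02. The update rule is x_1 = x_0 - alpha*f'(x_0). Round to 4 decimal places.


We compute the gradient at x_0 and apply the update.
f'(x) = 86*x + 23
f'(-7.3879) = 86*-7.3879 + 23 = -612.3594
x_1 = -7.3879 - 0.02*-612.3594 = 4.8593


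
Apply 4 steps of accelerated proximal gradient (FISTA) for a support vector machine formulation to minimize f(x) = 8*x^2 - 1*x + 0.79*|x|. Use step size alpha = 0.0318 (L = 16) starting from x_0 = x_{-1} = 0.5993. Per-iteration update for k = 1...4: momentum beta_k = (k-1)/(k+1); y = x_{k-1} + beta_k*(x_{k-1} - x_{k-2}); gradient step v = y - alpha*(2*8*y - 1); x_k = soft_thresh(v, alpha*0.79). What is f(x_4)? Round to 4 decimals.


FISTA on f(x) = 8*x^2 - 1*x + 0.79*|x|
L = 16, alpha = 0.0318
Iteration 1: beta = 0.0, y = 0.5993 + 0.0*(0.5993 - 0.5993) = 0.5993
  grad(y) = 8.5888, v = y - alpha*grad = 0.3262
  prox(v) = soft_thresh(0.3262, 0.0251) = 0.3011
Iteration 2: beta = 0.3333, y = 0.3011 + 0.3333*(0.3011 - 0.5993) = 0.2016
  grad(y) = 2.2262, v = y - alpha*grad = 0.1308
  prox(v) = soft_thresh(0.1308, 0.0251) = 0.1057
Iteration 3: beta = 0.5, y = 0.1057 + 0.5*(0.1057 - 0.3011) = 0.0081
  grad(y) = -0.8711, v = y - alpha*grad = 0.0358
  prox(v) = soft_thresh(0.0358, 0.0251) = 0.0106
Iteration 4: beta = 0.6, y = 0.0106 + 0.6*(0.0106 - 0.1057) = -0.0464
  grad(y) = -1.7427, v = y - alpha*grad = 0.009
  prox(v) = soft_thresh(0.009, 0.0251) = 0.0
f(x_4) = 8*0.0^2 - 1*0.0 + 0.79*|0.0| = 0.0


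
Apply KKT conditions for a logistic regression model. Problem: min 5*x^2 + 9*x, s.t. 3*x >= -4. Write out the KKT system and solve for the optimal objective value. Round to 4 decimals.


Step 1: Try lambda = 0 (constraint inactive).
Stationarity: 2*5*x + 9 = 0
x* = -9/(2*5) = -0.9
Check constraint: 3*-0.9 = -2.7 >= -4 -- satisfied.
Step 2: Compute optimal value.
f(x*) = 5*(-0.9)^2 + 9*(-0.9) = -4.05


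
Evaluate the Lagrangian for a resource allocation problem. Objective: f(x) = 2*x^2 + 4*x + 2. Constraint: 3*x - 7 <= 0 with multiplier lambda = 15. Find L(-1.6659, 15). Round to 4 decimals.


Step 1: Evaluate f(x).
f(-1.6659) = 2*(-1.6659)^2 + 4*(-1.6659) + 2 = 0.8868
Step 2: Evaluate g(x).
g(-1.6659) = 3*-1.6659 - 7 = -11.9977
Step 3: Compute Lagrangian.
L = 0.8868 + 15*-11.9977 = -179.0787


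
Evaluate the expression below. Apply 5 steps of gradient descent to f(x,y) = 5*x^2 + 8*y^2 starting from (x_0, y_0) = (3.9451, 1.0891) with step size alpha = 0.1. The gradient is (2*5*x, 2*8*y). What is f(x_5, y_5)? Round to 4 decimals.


Gradient descent on f(x,y) = 5*x^2 + 8*y^2.
Starting point: (3.9451, 1.0891), alpha = 0.1
Step 1: grad_x = 2*5*3.9451 = 39.451, grad_y = 2*8*1.0891 = 17.4256
  x_1 = 3.9451 - 0.1*39.451 = 0.0
  y_1 = 1.0891 - 0.1*17.4256 = -0.6535
Step 2: grad_x = 2*5*0.0 = 0.0, grad_y = 2*8*-0.6535 = -10.4554
  x_2 = 0.0 - 0.1*0.0 = 0.0
  y_2 = -0.6535 - 0.1*-10.4554 = 0.3921
Step 3: grad_x = 2*5*0.0 = 0.0, grad_y = 2*8*0.3921 = 6.2732
  x_3 = 0.0 - 0.1*0.0 = 0.0
  y_3 = 0.3921 - 0.1*6.2732 = -0.2352
Step 4: grad_x = 2*5*0.0 = 0.0, grad_y = 2*8*-0.2352 = -3.7639
  x_4 = 0.0 - 0.1*0.0 = 0.0
  y_4 = -0.2352 - 0.1*-3.7639 = 0.1411
Step 5: grad_x = 2*5*0.0 = 0.0, grad_y = 2*8*0.1411 = 2.2584
  x_5 = 0.0 - 0.1*0.0 = 0.0
  y_5 = 0.1411 - 0.1*2.2584 = -0.0847
f(0.0, -0.0847) = 5*0.0^2 + 8*(-0.0847)^2 = 0.0574


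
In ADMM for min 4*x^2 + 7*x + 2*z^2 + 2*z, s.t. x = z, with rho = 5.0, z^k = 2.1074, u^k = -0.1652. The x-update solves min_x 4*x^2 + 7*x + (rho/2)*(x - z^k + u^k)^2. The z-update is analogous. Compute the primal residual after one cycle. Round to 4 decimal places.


ADMM iteration with rho = 5.0, z^k = 2.1074, u^k = -0.1652
Step 1: x-update.
Minimize 4*x^2 + 7*x + (5.0/2)*(x - 2.1074 - 0.1652)^2
FOC: (2*4 + 5.0)*x = -7 + 5.0*(2.1074 + 0.1652)
x^{k+1} = 0.3356
Step 2: z-update.
Minimize 2*z^2 + 2*z + (5.0/2)*(0.3356 - z - 0.1652)^2
FOC: (2*2 + 5.0)*z = -2 + 5.0*(0.3356 - 0.1652)
z^{k+1} = -0.1275
Step 3: u-update.
u^{k+1} = -0.1652 + 0.3356 + 0.1275 = 0.298
Step 4: Primal residual = |0.3356 + 0.1275| = 0.4632


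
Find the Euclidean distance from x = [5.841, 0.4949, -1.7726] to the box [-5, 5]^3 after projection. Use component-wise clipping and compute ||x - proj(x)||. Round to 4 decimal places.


Project each component onto [-5, 5].
clip(5.841) = 5.0, clip(0.4949) = 0.4949, clip(-1.7726) = -1.7726
Projection = [5.0, 0.4949, -1.7726]
Squared diffs: [0.7073, 0.0, 0.0]
Distance = sqrt(0.7073) = 0.841


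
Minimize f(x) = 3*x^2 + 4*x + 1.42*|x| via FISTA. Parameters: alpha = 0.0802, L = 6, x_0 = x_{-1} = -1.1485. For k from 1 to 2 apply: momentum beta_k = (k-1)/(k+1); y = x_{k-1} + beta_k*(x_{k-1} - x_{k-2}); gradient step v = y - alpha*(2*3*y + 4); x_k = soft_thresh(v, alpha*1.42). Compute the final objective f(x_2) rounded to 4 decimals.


FISTA on f(x) = 3*x^2 + 4*x + 1.42*|x|
L = 6, alpha = 0.0802
Iteration 1: beta = 0.0, y = -1.1485 + 0.0*(-1.1485 + 1.1485) = -1.1485
  grad(y) = -2.891, v = y - alpha*grad = -0.9166
  prox(v) = soft_thresh(-0.9166, 0.1139) = -0.8028
Iteration 2: beta = 0.3333, y = -0.8028 + 0.3333*(-0.8028 + 1.1485) = -0.6875
  grad(y) = -0.1251, v = y - alpha*grad = -0.6775
  prox(v) = soft_thresh(-0.6775, 0.1139) = -0.5636
f(x_2) = 3*(-0.5636)^2 + 4*(-0.5636) + 1.42*|-0.5636| = -0.5012


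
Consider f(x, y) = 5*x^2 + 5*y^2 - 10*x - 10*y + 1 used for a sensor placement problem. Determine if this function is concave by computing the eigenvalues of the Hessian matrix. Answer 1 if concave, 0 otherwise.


The Hessian of f(x,y) = 5*x^2 + 5*y^2 - 10*x - 10*y + 1 is:
H = [[10, 0], [0, 10]]
Trace = 10 + 10 = 20
Determinant = 10*10 - (0)^2 = 100
Discriminant = (20)^2 - 4*100 = 0.0
Eigenvalues: lambda_1 = 10.0, lambda_2 = 10.0
The function is not concave.

0


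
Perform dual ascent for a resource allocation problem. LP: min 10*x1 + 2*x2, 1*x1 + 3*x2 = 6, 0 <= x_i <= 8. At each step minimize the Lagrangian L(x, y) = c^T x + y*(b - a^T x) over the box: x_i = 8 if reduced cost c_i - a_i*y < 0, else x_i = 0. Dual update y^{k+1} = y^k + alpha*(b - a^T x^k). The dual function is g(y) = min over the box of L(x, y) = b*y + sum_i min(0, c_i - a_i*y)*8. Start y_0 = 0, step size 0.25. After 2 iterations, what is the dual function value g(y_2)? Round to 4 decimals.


Dual ascent for LP: min 10*x1 + 2*x2, 1*x1 + 3*x2 = 6, 0 <= x_i <= 8
Step 1: y^k = 0.0, reduced costs: (10.0, 2.0)
  x^k = (0.0, 0.0), subgradient = b - a^T x = 6.0
  y^{k+1} = 0.0 + 0.25*6.0 = 1.5
Step 2: y^k = 1.5, reduced costs: (8.5, -2.5)
  x^k = (0.0, 8.0), subgradient = b - a^T x = -18.0
  y^{k+1} = 1.5 + 0.25*-18.0 = -3.0
Dual objective at y_2 = -3.0: reduced costs (13.0, 11.0), box minimizer x = (0.0, 0.0)
g(y_2) = b*y + (c1 - a1*y)*x1 + (c2 - a2*y)*x2 = 6*(-3.0) + 13.0*0.0 + 11.0*0.0 = -18.0 + 0.0 + 0.0 = -18.0


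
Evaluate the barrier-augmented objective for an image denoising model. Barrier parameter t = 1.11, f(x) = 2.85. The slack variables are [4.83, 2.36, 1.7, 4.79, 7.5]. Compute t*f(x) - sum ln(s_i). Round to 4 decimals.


Step 1: Compute log-barrier.
ln values: [1.5748, 0.8587, 0.5306, 1.5665, 2.0149]
phi = -(1.5748 + 0.8587 + 0.5306 + 1.5665 + 2.0149) = -6.5456
Step 2: Compute augmented objective.
t*f(x) = 1.11*2.85 = 3.1635
Total = 3.1635 - 6.5456 = -3.3821


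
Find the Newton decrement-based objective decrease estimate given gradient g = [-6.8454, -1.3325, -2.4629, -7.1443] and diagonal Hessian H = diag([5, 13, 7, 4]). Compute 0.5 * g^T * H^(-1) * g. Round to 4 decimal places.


Step 1: H is diagonal, so H^(-1) * g = [-1.3691, -0.1025, -0.3518, -1.7861].
Step 2: g^T H^(-1) g = sum_i g_i^2 / H_ii
  = (-6.8454)^2/5 + (-1.3325)^2/13 + (-2.4629)^2/7 + (-7.1443)^2/4
  = 9.3719 + 0.1366 + 0.8666 + 12.7603 = 23.1353
Step 3: Objective decrease = 0.5 * g^T H^(-1) g = 11.5676


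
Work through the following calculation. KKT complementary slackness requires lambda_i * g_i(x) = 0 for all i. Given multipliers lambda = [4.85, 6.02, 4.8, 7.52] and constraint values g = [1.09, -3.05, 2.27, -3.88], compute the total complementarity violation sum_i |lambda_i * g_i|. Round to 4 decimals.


KKT complementary slackness check:
lambda_1 * g_1 = 4.85 * 1.09 = 5.2865
lambda_2 * g_2 = 6.02 * -3.05 = -18.361
lambda_3 * g_3 = 4.8 * 2.27 = 10.896
lambda_4 * g_4 = 7.52 * -3.88 = -29.1776
Total violation = 5.2865 + 18.361 + 10.896 + 29.1776 = 63.7211


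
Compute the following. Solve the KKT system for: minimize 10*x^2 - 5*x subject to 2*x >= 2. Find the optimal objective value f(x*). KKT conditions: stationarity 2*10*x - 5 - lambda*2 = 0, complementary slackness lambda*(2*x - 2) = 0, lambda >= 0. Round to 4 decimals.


Step 1: Try lambda = 0 (constraint inactive).
x_unc = 5/(2*10) = 0.25
Check: 2*0.25 = 0.5 < 2 -- violated!
Step 2: Constraint must be active: 2*x = 2
x* = 2/2 = 1.0
lambda = (2*10*1.0 - 5)/2 = 7.5
Step 3: Compute optimal value.
f(x*) = 10*1.0^2 - 5*1.0 = 5.0


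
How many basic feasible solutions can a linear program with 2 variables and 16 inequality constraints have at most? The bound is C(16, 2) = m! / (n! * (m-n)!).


Each vertex corresponds to some choice of n active constraints out of m, so the number of vertices is at most C(m, n) = m! / (n!(m-n)!).
m = 16, n = 2
Numerator: 16 * 15
Denominator: 2! = 2
C(16, 2) = 120


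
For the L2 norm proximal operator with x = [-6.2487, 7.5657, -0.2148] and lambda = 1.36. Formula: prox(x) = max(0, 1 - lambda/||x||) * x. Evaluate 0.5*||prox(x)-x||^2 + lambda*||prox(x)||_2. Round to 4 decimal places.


Step 1: Compute ||x||.
||x|| = 9.8149
Step 2: Compute scaling factor.
scale = max(0, 1 - 1.36/9.8149) = 0.8614
Step 3: prox(x) = [-5.3828, 6.5174, -0.185]
||prox(x)|| = 8.4549
Step 4: Proximal objective.
0.5*||prox-x||^2 = 0.9248
lambda*||prox|| = 11.4987
Total = 12.4235


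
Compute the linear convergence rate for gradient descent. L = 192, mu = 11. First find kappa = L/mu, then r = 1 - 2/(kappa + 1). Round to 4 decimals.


Step 1: Compute the condition number.
kappa = L/mu = 192/11 = 17.4545
Step 2: Compute the convergence rate.
r = 1 - 2/(kappa + 1) = 1 - 2*mu/(L + mu) = (L - mu)/(L + mu) = 181/203 = 0.8916


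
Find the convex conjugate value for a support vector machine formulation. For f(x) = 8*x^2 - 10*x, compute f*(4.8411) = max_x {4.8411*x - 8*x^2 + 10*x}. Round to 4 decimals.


f*(y) = sup_x {y*x - a*x^2 - b*x} = sup_x {(y-b)*x - a*x^2}
FOC: (y - b) - 2a*x = 0 => x* = (y - b)/(2a)
x* = (4.8411 + 10)/(2*8) = 0.9276
f*(4.8411) = (y-b)^2/(4a) = (4.8411 + 10)^2/(4*8)
= 220.2582/32 = 6.8831


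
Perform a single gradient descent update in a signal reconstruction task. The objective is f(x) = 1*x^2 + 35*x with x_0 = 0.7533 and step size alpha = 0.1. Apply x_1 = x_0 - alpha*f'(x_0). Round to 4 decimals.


We compute the gradient at x_0 and apply the update.
f'(x) = 2*x + 35
f'(0.7533) = 2*0.7533 + 35 = 36.5066
x_1 = 0.7533 - 0.1*36.5066 = -2.8974


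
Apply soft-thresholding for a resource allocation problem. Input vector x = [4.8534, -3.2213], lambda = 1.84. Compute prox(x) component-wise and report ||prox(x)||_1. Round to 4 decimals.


Soft-thresholding with lambda = 1.84:
prox(4.8534) = sign(4.8534)*max(|4.8534| - 1.84, 0) = 3.0134
prox(-3.2213) = sign(-3.2213)*max(|-3.2213| - 1.84, 0) = -1.3813
prox(x) = [3.0134, -1.3813]
||prox(x)||_1 = 3.0134 + 1.3813 = 4.3947


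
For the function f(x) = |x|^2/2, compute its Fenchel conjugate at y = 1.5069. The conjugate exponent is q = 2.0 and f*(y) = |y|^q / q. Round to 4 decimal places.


The conjugate exponent q satisfies 1/p + 1/q = 1.
p = 2, so q = 2/(2 - 1) = 2.0
|y|^q = 1.5069^2.0 = 2.2707
f*(1.5069) = 2.2707 / 2.0 = 1.1354


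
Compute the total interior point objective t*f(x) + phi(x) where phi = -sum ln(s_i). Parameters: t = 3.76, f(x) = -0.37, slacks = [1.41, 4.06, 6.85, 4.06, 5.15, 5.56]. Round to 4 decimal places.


Step 1: Compute log-barrier.
ln values: [0.3436, 1.4012, 1.9242, 1.4012, 1.639, 1.7156]
phi = -(0.3436 + 1.4012 + 1.9242 + 1.4012 + 1.639 + 1.7156) = -8.4248
Step 2: Compute augmented objective.
t*f(x) = 3.76*-0.37 = -1.3912
Total = -1.3912 - 8.4248 = -9.816


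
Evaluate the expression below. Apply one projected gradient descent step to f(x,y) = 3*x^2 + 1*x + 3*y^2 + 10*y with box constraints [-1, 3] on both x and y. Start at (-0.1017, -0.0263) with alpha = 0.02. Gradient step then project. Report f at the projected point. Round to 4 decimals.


Step 1: Compute gradient at (-0.1017, -0.0263).
grad_x = 2*3*-0.1017 + 1 = 0.3898
grad_y = 2*3*-0.0263 + 10 = 9.8422
Step 2: Gradient step.
x_raw = -0.1017 - 0.02*0.3898 = -0.1095
y_raw = -0.0263 - 0.02*9.8422 = -0.2231
Step 3: Project onto [-1, 3].
x_proj = clip(-0.1095) = -0.1095
y_proj = clip(-0.2231) = -0.2231
Step 4: Evaluate f.
f(-0.1095, -0.2231) = -2.1556


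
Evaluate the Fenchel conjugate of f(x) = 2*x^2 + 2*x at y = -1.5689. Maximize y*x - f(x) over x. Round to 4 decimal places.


f*(y) = sup_x {y*x - a*x^2 - b*x} = sup_x {(y-b)*x - a*x^2}
FOC: (y - b) - 2a*x = 0 => x* = (y - b)/(2a)
x* = (-1.5689 - 2)/(2*2) = -0.8922
f*(-1.5689) = (y-b)^2/(4a) = (-1.5689 - 2)^2/(4*2)
= 12.737/8 = 1.5921


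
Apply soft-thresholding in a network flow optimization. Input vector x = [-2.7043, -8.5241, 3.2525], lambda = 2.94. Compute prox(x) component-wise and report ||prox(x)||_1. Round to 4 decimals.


Soft-thresholding with lambda = 2.94:
prox(-2.7043) = sign(-2.7043)*max(|-2.7043| - 2.94, 0) = 0.0
prox(-8.5241) = sign(-8.5241)*max(|-8.5241| - 2.94, 0) = -5.5841
prox(3.2525) = sign(3.2525)*max(|3.2525| - 2.94, 0) = 0.3125
prox(x) = [0.0, -5.5841, 0.3125]
||prox(x)||_1 = 0.0 + 5.5841 + 0.3125 = 5.8966


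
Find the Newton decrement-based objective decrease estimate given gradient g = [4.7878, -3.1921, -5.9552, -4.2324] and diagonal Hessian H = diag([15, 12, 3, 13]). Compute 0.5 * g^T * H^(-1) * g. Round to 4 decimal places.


Step 1: H is diagonal, so H^(-1) * g = [0.3192, -0.266, -1.9851, -0.3256].
Step 2: g^T H^(-1) g = sum_i g_i^2 / H_ii
  = (4.7878)^2/15 + (-3.1921)^2/12 + (-5.9552)^2/3 + (-4.2324)^2/13
  = 1.5282 + 0.8491 + 11.8215 + 1.3779 = 15.5767
Step 3: Objective decrease = 0.5 * g^T H^(-1) g = 7.7884


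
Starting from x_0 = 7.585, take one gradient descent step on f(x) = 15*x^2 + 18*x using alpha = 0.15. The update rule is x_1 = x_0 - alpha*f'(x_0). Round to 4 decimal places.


We compute the gradient at x_0 and apply the update.
f'(x) = 30*x + 18
f'(7.585) = 30*7.585 + 18 = 245.55
x_1 = 7.585 - 0.15*245.55 = -29.2475


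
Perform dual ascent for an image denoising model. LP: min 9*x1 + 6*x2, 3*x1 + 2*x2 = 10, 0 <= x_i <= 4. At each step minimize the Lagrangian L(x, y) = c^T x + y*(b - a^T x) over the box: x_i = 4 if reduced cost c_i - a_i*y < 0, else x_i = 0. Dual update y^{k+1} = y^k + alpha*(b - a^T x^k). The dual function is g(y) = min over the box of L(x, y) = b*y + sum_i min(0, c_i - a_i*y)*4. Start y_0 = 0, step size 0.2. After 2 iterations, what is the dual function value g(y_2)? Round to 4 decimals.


Dual ascent for LP: min 9*x1 + 6*x2, 3*x1 + 2*x2 = 10, 0 <= x_i <= 4
Step 1: y^k = 0.0, reduced costs: (9.0, 6.0)
  x^k = (0.0, 0.0), subgradient = b - a^T x = 10.0
  y^{k+1} = 0.0 + 0.2*10.0 = 2.0
Step 2: y^k = 2.0, reduced costs: (3.0, 2.0)
  x^k = (0.0, 0.0), subgradient = b - a^T x = 10.0
  y^{k+1} = 2.0 + 0.2*10.0 = 4.0
Dual objective at y_2 = 4.0: reduced costs (-3.0, -2.0), box minimizer x = (4.0, 4.0)
g(y_2) = b*y + (c1 - a1*y)*x1 + (c2 - a2*y)*x2 = 10*4.0 + (-3.0)*4.0 + (-2.0)*4.0 = 40.0 - 12.0 - 8.0 = 20.0


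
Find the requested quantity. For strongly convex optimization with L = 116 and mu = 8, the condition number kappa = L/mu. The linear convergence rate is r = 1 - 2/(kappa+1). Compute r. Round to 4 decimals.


Step 1: Compute the condition number.
kappa = L/mu = 116/8 = 14.5
Step 2: Compute the convergence rate.
r = 1 - 2/(kappa + 1) = 1 - 2*mu/(L + mu) = (L - mu)/(L + mu) = 108/124 = 0.871


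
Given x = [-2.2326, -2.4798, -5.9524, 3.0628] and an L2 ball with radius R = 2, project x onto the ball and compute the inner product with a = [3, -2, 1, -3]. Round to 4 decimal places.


Step 1: Compute ||x|| (intermediates to 6 decimals).
||x|| = sqrt((-2.2326)^2 + (-2.4798)^2 + (-5.9524)^2 + 3.0628^2) = 7.479687
Step 2: Project.
Since ||x|| > R, scale = R/||x|| = 2/7.479687 = 0.267391, proj(x) = scale * x
proj(x) = [-0.596977, -0.663076, -1.591618, 0.818965]
Step 3: Dot product.
a^T * proj(x) = 3*(-0.596977) - 2*(-0.663076) + 1*(-1.591618) - 3*0.818965 = -4.5133


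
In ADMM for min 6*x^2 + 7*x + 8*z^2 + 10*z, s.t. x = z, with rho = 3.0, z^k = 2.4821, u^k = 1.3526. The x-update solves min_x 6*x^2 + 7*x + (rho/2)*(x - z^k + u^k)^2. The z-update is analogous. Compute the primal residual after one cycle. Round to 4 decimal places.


ADMM iteration with rho = 3.0, z^k = 2.4821, u^k = 1.3526
Step 1: x-update.
Minimize 6*x^2 + 7*x + (3.0/2)*(x - 2.4821 + 1.3526)^2
FOC: (2*6 + 3.0)*x = -7 + 3.0*(2.4821 - 1.3526)
x^{k+1} = -0.2408
Step 2: z-update.
Minimize 8*z^2 + 10*z + (3.0/2)*(-0.2408 - z + 1.3526)^2
FOC: (2*8 + 3.0)*z = -10 + 3.0*(-0.2408 + 1.3526)
z^{k+1} = -0.3508
Step 3: u-update.
u^{k+1} = 1.3526 - 0.2408 + 0.3508 = 1.4626
Step 4: Primal residual = |-0.2408 + 0.3508| = 0.11


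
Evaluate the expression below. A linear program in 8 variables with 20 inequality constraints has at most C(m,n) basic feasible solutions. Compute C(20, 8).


Each vertex corresponds to some choice of n active constraints out of m, so the number of vertices is at most C(m, n) = m! / (n!(m-n)!).
m = 20, n = 8
Numerator: 20 * 19 * 18 * 17 * 16 * 15 * 14 * 13
Denominator: 8! = 40320
C(20, 8) = 125970


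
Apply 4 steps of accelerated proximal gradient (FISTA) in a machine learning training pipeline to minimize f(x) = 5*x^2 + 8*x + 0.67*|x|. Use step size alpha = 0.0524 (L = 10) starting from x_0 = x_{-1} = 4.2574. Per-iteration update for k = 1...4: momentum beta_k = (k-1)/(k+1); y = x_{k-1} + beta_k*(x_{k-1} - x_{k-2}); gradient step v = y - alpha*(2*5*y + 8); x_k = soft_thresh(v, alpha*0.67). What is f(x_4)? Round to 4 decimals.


FISTA on f(x) = 5*x^2 + 8*x + 0.67*|x|
L = 10, alpha = 0.0524
Iteration 1: beta = 0.0, y = 4.2574 + 0.0*(4.2574 - 4.2574) = 4.2574
  grad(y) = 50.574, v = y - alpha*grad = 1.6073
  prox(v) = soft_thresh(1.6073, 0.0351) = 1.5722
Iteration 2: beta = 0.3333, y = 1.5722 + 0.3333*(1.5722 - 4.2574) = 0.6772
  grad(y) = 14.7715, v = y - alpha*grad = -0.0969
  prox(v) = soft_thresh(-0.0969, 0.0351) = -0.0618
Iteration 3: beta = 0.5, y = -0.0618 + 0.5*(-0.0618 - 1.5722) = -0.8788
  grad(y) = -0.7876, v = y - alpha*grad = -0.8375
  prox(v) = soft_thresh(-0.8375, 0.0351) = -0.8024
Iteration 4: beta = 0.6, y = -0.8024 + 0.6*(-0.8024 + 0.0618) = -1.2467
  grad(y) = -4.4675, v = y - alpha*grad = -1.0127
  prox(v) = soft_thresh(-1.0127, 0.0351) = -0.9775
f(x_4) = 5*(-0.9775)^2 + 8*(-0.9775) + 0.67*|-0.9775| = -2.3874


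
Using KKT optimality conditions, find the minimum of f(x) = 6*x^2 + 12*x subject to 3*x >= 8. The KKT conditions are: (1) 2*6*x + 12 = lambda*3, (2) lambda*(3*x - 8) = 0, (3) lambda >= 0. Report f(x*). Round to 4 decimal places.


Step 1: Try lambda = 0 (constraint inactive).
x_unc = -12/(2*6) = -1.0
Check: 3*-1.0 = -3.0 < 8 -- violated!
Step 2: Constraint must be active: 3*x = 8
x* = 8/3 = 2.6667 (rounded; the exact value 8/3 is used below)
lambda = (2*6*(8/3) + 12)/3 = 14.6667
Step 3: Compute optimal value.
f(x*) = 6*(8/3)^2 + 12*(8/3) = 74.6667


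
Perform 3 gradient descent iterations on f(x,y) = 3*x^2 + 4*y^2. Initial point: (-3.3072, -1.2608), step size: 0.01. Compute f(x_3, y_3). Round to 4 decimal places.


Gradient descent on f(x,y) = 3*x^2 + 4*y^2.
Starting point: (-3.3072, -1.2608), alpha = 0.01
Step 1: grad_x = 2*3*-3.3072 = -19.8432, grad_y = 2*4*-1.2608 = -10.0864
  x_1 = -3.3072 - 0.01*-19.8432 = -3.1088
  y_1 = -1.2608 - 0.01*-10.0864 = -1.1599
Step 2: grad_x = 2*3*-3.1088 = -18.6526, grad_y = 2*4*-1.1599 = -9.2795
  x_2 = -3.1088 - 0.01*-18.6526 = -2.9222
  y_2 = -1.1599 - 0.01*-9.2795 = -1.0671
Step 3: grad_x = 2*3*-2.9222 = -17.5335, grad_y = 2*4*-1.0671 = -8.5371
  x_3 = -2.9222 - 0.01*-17.5335 = -2.7469
  y_3 = -1.0671 - 0.01*-8.5371 = -0.9818
f(-2.7469, -0.9818) = 3*(-2.7469)^2 + 4*(-0.9818)^2 = 26.492


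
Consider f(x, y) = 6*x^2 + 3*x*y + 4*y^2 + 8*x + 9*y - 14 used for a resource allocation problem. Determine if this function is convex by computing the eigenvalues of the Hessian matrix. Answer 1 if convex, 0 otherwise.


The Hessian of f(x,y) = 6*x^2 + 3*x*y + 4*y^2 + 8*x + 9*y - 14 is:
H = [[12, 3], [3, 8]]
Trace = 12 + 8 = 20
Determinant = 12*8 - (3)^2 = 87
Discriminant = (20)^2 - 4*87 = 52.0
Eigenvalues: lambda_1 = 6.3944, lambda_2 = 13.6056
The function is convex.

1


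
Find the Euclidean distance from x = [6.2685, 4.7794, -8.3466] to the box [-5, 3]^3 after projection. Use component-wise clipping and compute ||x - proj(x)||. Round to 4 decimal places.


Project each component onto [-5, 3].
clip(6.2685) = 3.0, clip(4.7794) = 3.0, clip(-8.3466) = -5.0
Projection = [3.0, 3.0, -5.0]
Squared diffs: [10.6831, 3.1663, 11.1997]
Distance = sqrt(25.0491) = 5.0049


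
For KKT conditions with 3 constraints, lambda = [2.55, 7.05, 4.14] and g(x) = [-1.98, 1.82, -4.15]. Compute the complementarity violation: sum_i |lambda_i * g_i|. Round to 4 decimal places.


KKT complementary slackness check:
lambda_1 * g_1 = 2.55 * -1.98 = -5.049
lambda_2 * g_2 = 7.05 * 1.82 = 12.831
lambda_3 * g_3 = 4.14 * -4.15 = -17.181
Total violation = 5.049 + 12.831 + 17.181 = 35.061


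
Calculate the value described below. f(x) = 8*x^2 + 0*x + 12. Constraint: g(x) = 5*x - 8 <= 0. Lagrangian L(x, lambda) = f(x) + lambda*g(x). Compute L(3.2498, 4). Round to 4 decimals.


Step 1: Evaluate f(x).
f(3.2498) = 8*3.2498^2 + 0*3.2498 + 12 = 96.4896
Step 2: Evaluate g(x).
g(3.2498) = 5*3.2498 - 8 = 8.249
Step 3: Compute Lagrangian.
L = 96.4896 + 4*8.249 = 129.4856


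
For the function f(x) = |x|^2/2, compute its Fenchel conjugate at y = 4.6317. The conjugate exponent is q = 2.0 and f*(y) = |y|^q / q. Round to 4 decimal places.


The conjugate exponent q satisfies 1/p + 1/q = 1.
p = 2, so q = 2/(2 - 1) = 2.0
|y|^q = 4.6317^2.0 = 21.4526
f*(4.6317) = 21.4526 / 2.0 = 10.7263


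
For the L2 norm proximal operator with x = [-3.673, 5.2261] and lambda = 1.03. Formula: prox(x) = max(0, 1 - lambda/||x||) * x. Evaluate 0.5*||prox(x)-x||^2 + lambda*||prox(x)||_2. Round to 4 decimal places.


Step 1: Compute ||x||.
||x|| = 6.3877
Step 2: Compute scaling factor.
scale = max(0, 1 - 1.03/6.3877) = 0.8388
Step 3: prox(x) = [-3.0807, 4.3834]
||prox(x)|| = 5.3577
Step 4: Proximal objective.
0.5*||prox-x||^2 = 0.5305
lambda*||prox|| = 5.5184
Total = 6.0489


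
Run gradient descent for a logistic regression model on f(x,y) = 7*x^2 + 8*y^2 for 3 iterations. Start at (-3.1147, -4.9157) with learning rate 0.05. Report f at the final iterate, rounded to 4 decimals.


Gradient descent on f(x,y) = 7*x^2 + 8*y^2.
Starting point: (-3.1147, -4.9157), alpha = 0.05
Step 1: grad_x = 2*7*-3.1147 = -43.6058, grad_y = 2*8*-4.9157 = -78.6512
  x_1 = -3.1147 - 0.05*-43.6058 = -0.9344
  y_1 = -4.9157 - 0.05*-78.6512 = -0.9831
Step 2: grad_x = 2*7*-0.9344 = -13.0817, grad_y = 2*8*-0.9831 = -15.7302
  x_2 = -0.9344 - 0.05*-13.0817 = -0.2803
  y_2 = -0.9831 - 0.05*-15.7302 = -0.1966
Step 3: grad_x = 2*7*-0.2803 = -3.9245, grad_y = 2*8*-0.1966 = -3.146
  x_3 = -0.2803 - 0.05*-3.9245 = -0.0841
  y_3 = -0.1966 - 0.05*-3.146 = -0.0393
f(-0.0841, -0.0393) = 7*(-0.0841)^2 + 8*(-0.0393)^2 = 0.0619


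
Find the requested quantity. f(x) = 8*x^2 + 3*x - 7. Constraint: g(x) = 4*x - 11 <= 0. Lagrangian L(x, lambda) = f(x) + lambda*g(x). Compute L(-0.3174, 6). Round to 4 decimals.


Step 1: Evaluate f(x).
f(-0.3174) = 8*(-0.3174)^2 + 3*(-0.3174) - 7 = -7.1463
Step 2: Evaluate g(x).
g(-0.3174) = 4*-0.3174 - 11 = -12.2696
Step 3: Compute Lagrangian.
L = -7.1463 + 6*-12.2696 = -80.7639
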